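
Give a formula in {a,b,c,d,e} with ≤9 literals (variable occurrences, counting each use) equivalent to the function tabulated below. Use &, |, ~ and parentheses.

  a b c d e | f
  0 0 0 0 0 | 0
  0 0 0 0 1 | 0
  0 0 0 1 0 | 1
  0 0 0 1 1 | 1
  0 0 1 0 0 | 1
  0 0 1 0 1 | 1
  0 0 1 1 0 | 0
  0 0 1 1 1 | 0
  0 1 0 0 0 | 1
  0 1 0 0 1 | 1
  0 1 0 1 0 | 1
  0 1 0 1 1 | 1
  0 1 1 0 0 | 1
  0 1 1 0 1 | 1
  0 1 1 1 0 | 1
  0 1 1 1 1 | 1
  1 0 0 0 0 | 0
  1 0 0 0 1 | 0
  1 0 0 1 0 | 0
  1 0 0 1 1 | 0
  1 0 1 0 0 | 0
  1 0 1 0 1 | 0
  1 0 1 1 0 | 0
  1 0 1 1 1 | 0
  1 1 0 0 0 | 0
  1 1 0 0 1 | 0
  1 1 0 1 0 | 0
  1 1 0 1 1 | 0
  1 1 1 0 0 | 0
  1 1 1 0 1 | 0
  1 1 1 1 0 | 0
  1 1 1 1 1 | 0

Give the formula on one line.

(~a & ((b | ((~c & b) | (~c & d))) | (~d & c)))

  ~a = 11111111111111110000000000000000
  ~c = 11110000111100001111000011110000
  (~c & b) = 00000000111100000000000011110000
  (~c & d) = 00110000001100000011000000110000
  ((~c & b) | (~c & d)) = 00110000111100000011000011110000
  (b | ((~c & b) | (~c & d))) = 00110000111111110011000011111111
  ~d = 11001100110011001100110011001100
  (~d & c) = 00001100000011000000110000001100
  ((b | ((~c & b) | (~c & d))) | (~d & c)) = 00111100111111110011110011111111
  (~a & ((b | ((~c & b) | (~c & d))) | (~d & c))) = 00111100111111110000000000000000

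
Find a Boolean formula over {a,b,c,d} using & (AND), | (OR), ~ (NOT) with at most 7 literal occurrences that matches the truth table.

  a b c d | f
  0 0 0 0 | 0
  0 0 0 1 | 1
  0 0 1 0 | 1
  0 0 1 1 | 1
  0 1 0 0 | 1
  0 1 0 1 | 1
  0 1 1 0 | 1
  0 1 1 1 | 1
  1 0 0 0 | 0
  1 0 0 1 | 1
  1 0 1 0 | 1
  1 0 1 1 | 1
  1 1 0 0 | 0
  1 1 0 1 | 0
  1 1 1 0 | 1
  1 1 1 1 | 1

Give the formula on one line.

  ~a = 1111111100000000
  (~a & b) = 0000111100000000
  (c | (~a & b)) = 0011111100110011
  ~b = 1111000011110000
  ~d = 1010101010101010
  (~b | ~d) = 1111101011111010
  (d & (~b | ~d)) = 0101000001010000
  ((c | (~a & b)) | (d & (~b | ~d))) = 0111111101110011

((c | (~a & b)) | (d & (~b | ~d)))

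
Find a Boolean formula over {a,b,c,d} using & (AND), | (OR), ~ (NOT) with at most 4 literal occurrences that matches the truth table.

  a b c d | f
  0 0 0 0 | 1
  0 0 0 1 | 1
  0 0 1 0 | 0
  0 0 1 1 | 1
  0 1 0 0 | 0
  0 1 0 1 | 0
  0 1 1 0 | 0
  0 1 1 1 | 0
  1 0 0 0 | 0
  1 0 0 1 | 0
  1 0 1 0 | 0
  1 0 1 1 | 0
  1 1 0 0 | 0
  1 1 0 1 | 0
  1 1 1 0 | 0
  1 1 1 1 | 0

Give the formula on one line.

  ~a = 1111111100000000
  ~b = 1111000011110000
  (~a & ~b) = 1111000000000000
  ~c = 1100110011001100
  (d | ~c) = 1101110111011101
  ((~a & ~b) & (d | ~c)) = 1101000000000000

((~a & ~b) & (d | ~c))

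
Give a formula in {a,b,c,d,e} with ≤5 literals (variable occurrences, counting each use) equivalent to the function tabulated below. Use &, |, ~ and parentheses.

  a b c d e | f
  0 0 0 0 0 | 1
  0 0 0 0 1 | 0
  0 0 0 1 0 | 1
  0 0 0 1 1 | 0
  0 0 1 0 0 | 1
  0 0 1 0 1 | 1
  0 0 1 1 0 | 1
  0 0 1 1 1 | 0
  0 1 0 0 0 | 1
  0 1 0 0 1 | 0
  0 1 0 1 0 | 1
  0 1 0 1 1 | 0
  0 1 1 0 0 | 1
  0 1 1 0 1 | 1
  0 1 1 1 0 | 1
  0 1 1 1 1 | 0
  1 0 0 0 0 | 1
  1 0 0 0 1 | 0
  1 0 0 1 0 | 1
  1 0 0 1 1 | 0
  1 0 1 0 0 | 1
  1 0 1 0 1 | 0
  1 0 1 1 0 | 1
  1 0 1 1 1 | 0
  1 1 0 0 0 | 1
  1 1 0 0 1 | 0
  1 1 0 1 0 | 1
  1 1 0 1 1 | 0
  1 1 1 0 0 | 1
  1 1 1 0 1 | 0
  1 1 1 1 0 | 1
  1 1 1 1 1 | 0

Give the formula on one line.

(((c & ~d) & ~a) | ~e)

  ~d = 11001100110011001100110011001100
  (c & ~d) = 00001100000011000000110000001100
  ~a = 11111111111111110000000000000000
  ((c & ~d) & ~a) = 00001100000011000000000000000000
  ~e = 10101010101010101010101010101010
  (((c & ~d) & ~a) | ~e) = 10101110101011101010101010101010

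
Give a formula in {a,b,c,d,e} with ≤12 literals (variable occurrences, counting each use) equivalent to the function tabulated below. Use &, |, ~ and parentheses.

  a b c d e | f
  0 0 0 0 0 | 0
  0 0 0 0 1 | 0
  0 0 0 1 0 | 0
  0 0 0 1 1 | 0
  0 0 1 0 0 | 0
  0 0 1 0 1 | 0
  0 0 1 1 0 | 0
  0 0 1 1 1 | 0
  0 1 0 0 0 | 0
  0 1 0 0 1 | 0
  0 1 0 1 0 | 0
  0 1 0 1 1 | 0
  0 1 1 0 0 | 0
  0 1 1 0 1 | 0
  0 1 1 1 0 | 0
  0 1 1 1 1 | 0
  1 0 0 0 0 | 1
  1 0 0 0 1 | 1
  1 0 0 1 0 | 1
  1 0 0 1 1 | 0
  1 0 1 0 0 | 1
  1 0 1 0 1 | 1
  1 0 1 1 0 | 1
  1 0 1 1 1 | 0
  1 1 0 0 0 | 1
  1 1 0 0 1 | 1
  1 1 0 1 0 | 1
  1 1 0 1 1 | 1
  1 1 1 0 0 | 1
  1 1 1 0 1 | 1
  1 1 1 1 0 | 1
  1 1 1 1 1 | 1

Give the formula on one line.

(a & ((((~a & b) | ~e) | (e & b)) | ((a | ~b) & ~d)))

  ~a = 11111111111111110000000000000000
  (~a & b) = 00000000111111110000000000000000
  ~e = 10101010101010101010101010101010
  ((~a & b) | ~e) = 10101010111111111010101010101010
  (e & b) = 00000000010101010000000001010101
  (((~a & b) | ~e) | (e & b)) = 10101010111111111010101011111111
  ~b = 11111111000000001111111100000000
  (a | ~b) = 11111111000000001111111111111111
  ~d = 11001100110011001100110011001100
  ((a | ~b) & ~d) = 11001100000000001100110011001100
  ((((~a & b) | ~e) | (e & b)) | ((a | ~b) & ~d)) = 11101110111111111110111011111111
  (a & ((((~a & b) | ~e) | (e & b)) | ((a | ~b) & ~d))) = 00000000000000001110111011111111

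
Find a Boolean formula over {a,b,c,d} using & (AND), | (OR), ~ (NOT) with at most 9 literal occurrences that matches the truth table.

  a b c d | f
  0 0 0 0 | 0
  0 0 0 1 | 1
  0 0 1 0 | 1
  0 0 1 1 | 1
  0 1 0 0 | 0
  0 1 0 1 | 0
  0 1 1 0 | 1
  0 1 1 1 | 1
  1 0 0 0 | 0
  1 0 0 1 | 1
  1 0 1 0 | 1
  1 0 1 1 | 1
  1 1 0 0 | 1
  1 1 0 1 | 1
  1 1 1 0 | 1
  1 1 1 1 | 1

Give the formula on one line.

(((c | (a & b)) | (a & d)) | ((~b & ~c) & d))

  (a & b) = 0000000000001111
  (c | (a & b)) = 0011001100111111
  (a & d) = 0000000001010101
  ((c | (a & b)) | (a & d)) = 0011001101111111
  ~b = 1111000011110000
  ~c = 1100110011001100
  (~b & ~c) = 1100000011000000
  ((~b & ~c) & d) = 0100000001000000
  (((c | (a & b)) | (a & d)) | ((~b & ~c) & d)) = 0111001101111111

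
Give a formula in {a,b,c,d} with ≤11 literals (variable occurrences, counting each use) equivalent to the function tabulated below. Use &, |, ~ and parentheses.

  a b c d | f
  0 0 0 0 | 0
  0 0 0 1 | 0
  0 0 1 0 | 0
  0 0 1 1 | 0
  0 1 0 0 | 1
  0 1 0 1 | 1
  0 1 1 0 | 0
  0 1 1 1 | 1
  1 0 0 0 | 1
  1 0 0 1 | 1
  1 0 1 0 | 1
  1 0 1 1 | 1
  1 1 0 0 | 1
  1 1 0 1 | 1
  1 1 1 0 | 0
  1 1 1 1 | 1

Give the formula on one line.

  ~d = 1010101010101010
  (a & ~d) = 0000000010101010
  ~b = 1111000011110000
  ((a & ~d) & ~b) = 0000000010100000
  ~c = 1100110011001100
  (~c & ~d) = 1000100010001000
  ((~c & ~d) | d) = 1101110111011101
  (((a & ~d) & ~b) | ((~c & ~d) | d)) = 1101110111111101
  (b | a) = 0000111111111111
  ((((a & ~d) & ~b) | ((~c & ~d) | d)) & (b | a)) = 0000110111111101

((((a & ~d) & ~b) | ((~c & ~d) | d)) & (b | a))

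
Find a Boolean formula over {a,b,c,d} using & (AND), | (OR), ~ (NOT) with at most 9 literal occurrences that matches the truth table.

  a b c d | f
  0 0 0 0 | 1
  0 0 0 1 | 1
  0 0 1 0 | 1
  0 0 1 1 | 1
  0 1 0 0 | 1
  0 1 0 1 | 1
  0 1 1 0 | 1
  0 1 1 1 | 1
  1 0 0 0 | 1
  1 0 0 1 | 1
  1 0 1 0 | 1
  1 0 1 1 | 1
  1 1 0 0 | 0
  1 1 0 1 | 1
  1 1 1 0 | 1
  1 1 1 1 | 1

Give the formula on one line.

((~b | (c | d)) | (c | (((~a & ~d) | c) & (~a & b))))

  ~b = 1111000011110000
  (c | d) = 0111011101110111
  (~b | (c | d)) = 1111011111110111
  ~a = 1111111100000000
  ~d = 1010101010101010
  (~a & ~d) = 1010101000000000
  ((~a & ~d) | c) = 1011101100110011
  (~a & b) = 0000111100000000
  (((~a & ~d) | c) & (~a & b)) = 0000101100000000
  (c | (((~a & ~d) | c) & (~a & b))) = 0011101100110011
  ((~b | (c | d)) | (c | (((~a & ~d) | c) & (~a & b)))) = 1111111111110111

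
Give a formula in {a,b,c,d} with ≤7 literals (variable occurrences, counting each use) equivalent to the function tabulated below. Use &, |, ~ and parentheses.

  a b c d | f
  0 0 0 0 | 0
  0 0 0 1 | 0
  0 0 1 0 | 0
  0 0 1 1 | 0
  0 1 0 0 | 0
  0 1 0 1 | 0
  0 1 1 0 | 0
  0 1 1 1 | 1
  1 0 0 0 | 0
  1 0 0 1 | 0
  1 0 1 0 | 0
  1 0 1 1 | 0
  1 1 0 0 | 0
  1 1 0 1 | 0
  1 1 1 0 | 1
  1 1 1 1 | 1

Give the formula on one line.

  (b & c) = 0000001100000011
  (a | d) = 0101010111111111
  ((b & c) & (a | d)) = 0000000100000011

((b & c) & (a | d))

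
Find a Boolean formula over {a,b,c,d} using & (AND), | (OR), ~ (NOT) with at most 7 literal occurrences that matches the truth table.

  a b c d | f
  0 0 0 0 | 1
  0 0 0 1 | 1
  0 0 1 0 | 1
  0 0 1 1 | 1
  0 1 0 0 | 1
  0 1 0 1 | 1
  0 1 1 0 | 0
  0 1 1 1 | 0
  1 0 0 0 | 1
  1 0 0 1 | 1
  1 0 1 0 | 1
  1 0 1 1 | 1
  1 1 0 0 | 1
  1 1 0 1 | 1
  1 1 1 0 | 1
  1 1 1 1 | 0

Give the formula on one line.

((~d & (b & a)) | (~c | ~b))

  ~d = 1010101010101010
  (b & a) = 0000000000001111
  (~d & (b & a)) = 0000000000001010
  ~c = 1100110011001100
  ~b = 1111000011110000
  (~c | ~b) = 1111110011111100
  ((~d & (b & a)) | (~c | ~b)) = 1111110011111110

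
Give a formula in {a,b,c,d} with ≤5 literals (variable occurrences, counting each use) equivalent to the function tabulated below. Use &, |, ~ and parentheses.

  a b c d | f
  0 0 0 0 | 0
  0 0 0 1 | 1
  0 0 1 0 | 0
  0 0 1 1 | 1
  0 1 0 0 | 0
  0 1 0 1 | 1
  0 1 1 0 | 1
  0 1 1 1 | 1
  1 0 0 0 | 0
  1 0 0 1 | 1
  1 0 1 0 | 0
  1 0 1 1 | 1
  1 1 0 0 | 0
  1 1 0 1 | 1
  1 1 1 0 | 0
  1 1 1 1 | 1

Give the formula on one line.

  ~a = 1111111100000000
  (d | ~a) = 1111111101010101
  (c & b) = 0000001100000011
  (d | (c & b)) = 0101011101010111
  ((d | ~a) & (d | (c & b))) = 0101011101010101

((d | ~a) & (d | (c & b)))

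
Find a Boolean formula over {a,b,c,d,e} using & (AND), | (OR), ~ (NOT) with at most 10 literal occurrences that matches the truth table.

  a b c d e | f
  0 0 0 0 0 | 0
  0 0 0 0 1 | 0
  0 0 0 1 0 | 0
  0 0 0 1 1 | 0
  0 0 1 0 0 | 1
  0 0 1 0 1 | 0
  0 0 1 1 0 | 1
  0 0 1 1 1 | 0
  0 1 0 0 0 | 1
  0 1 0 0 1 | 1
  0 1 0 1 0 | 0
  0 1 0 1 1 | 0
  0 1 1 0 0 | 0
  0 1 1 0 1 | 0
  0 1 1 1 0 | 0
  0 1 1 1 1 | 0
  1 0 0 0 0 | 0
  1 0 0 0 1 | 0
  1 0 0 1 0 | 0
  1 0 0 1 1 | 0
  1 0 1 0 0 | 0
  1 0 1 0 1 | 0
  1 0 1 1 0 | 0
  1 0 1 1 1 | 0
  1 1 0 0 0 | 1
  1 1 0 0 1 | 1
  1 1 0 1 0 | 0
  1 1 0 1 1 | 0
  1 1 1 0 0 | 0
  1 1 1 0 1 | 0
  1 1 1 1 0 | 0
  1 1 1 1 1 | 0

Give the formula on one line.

(((~b & (b | ~e)) | ~c) & ((~d & b) | (~a & c)))

  ~b = 11111111000000001111111100000000
  ~e = 10101010101010101010101010101010
  (b | ~e) = 10101010111111111010101011111111
  (~b & (b | ~e)) = 10101010000000001010101000000000
  ~c = 11110000111100001111000011110000
  ((~b & (b | ~e)) | ~c) = 11111010111100001111101011110000
  ~d = 11001100110011001100110011001100
  (~d & b) = 00000000110011000000000011001100
  ~a = 11111111111111110000000000000000
  (~a & c) = 00001111000011110000000000000000
  ((~d & b) | (~a & c)) = 00001111110011110000000011001100
  (((~b & (b | ~e)) | ~c) & ((~d & b) | (~a & c))) = 00001010110000000000000011000000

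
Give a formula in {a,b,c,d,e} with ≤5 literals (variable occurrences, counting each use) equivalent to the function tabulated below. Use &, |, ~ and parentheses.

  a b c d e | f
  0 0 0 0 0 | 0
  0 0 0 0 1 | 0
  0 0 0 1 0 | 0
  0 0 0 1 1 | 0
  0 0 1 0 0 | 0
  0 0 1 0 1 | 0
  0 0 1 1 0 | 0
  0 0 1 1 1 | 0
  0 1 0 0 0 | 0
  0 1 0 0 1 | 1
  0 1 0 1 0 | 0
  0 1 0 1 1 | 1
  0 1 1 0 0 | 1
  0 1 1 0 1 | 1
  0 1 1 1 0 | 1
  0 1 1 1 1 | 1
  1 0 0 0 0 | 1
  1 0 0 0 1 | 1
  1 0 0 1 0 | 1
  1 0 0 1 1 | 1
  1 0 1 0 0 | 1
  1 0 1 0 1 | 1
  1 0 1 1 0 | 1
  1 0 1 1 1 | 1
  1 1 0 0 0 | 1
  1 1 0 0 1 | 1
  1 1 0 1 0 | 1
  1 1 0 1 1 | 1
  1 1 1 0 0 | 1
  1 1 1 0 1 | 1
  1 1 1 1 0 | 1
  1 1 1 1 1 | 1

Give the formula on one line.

(a | (b & (e | c)))

  (e | c) = 01011111010111110101111101011111
  (b & (e | c)) = 00000000010111110000000001011111
  (a | (b & (e | c))) = 00000000010111111111111111111111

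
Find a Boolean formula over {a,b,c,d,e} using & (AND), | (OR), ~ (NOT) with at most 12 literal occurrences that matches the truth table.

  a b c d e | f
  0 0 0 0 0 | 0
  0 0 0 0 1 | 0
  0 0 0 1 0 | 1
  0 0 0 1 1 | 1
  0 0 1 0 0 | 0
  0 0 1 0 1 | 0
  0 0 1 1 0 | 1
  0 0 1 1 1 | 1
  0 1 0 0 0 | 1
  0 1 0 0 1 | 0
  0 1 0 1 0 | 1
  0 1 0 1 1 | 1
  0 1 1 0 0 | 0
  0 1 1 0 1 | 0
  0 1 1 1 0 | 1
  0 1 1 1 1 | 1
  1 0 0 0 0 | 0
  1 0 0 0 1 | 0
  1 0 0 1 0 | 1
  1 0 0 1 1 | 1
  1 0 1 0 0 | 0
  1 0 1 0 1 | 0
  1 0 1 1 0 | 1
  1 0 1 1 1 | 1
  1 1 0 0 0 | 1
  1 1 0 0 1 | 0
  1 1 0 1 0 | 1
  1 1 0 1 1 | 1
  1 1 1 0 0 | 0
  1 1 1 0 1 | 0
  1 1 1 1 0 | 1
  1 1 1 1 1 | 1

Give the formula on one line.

  ~e = 10101010101010101010101010101010
  ~c = 11110000111100001111000011110000
  (~e & ~c) = 10100000101000001010000010100000
  ~b = 11111111000000001111111100000000
  (c & ~b) = 00001111000000000000111100000000
  ~d = 11001100110011001100110011001100
  ((c & ~b) | ~d) = 11001111110011001100111111001100
  (c & d) = 00000011000000110000001100000011
  (((c & ~b) | ~d) | (c & d)) = 11001111110011111100111111001111
  (b & (((c & ~b) | ~d) | (c & d))) = 00000000110011110000000011001111
  ((~e & ~c) & (b & (((c & ~b) | ~d) | (c & d)))) = 00000000100000000000000010000000
  (((~e & ~c) & (b & (((c & ~b) | ~d) | (c & d)))) | d) = 00110011101100110011001110110011

(((~e & ~c) & (b & (((c & ~b) | ~d) | (c & d)))) | d)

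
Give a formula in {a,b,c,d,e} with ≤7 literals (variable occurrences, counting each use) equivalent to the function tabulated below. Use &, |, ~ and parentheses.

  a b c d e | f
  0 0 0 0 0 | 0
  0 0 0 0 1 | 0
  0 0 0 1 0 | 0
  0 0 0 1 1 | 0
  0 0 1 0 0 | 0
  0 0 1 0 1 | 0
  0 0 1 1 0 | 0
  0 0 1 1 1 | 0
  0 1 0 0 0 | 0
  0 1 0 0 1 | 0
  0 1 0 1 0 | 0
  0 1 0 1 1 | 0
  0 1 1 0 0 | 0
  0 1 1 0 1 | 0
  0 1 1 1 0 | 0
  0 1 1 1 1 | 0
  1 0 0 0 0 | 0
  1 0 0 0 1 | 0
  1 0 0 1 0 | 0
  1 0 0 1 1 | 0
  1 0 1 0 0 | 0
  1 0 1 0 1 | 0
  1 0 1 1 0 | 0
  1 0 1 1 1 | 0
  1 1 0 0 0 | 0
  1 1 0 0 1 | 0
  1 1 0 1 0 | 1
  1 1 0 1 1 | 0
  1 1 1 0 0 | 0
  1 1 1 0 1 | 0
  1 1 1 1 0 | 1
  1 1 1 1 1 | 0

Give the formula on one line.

(~e & ((e | (d & a)) & b))

  ~e = 10101010101010101010101010101010
  (d & a) = 00000000000000000011001100110011
  (e | (d & a)) = 01010101010101010111011101110111
  ((e | (d & a)) & b) = 00000000010101010000000001110111
  (~e & ((e | (d & a)) & b)) = 00000000000000000000000000100010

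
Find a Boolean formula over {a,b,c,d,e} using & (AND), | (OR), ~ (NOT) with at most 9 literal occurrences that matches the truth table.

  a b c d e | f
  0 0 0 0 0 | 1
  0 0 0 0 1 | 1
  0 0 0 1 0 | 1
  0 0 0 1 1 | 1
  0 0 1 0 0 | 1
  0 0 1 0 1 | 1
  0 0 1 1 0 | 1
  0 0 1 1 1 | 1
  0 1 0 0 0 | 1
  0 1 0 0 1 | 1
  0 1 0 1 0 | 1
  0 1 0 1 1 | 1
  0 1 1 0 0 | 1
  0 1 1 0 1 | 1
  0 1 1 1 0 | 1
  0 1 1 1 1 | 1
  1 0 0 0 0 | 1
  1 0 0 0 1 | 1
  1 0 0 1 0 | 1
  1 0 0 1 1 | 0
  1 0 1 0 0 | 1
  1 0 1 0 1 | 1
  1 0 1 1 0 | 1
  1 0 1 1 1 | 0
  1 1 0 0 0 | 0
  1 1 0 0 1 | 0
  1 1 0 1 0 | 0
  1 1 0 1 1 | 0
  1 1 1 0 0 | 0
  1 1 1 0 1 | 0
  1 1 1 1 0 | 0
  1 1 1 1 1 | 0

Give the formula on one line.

  ~d = 11001100110011001100110011001100
  ~e = 10101010101010101010101010101010
  (~d & a) = 00000000000000001100110011001100
  (~e | (~d & a)) = 10101010101010101110111011101110
  (~d | (~e | (~d & a))) = 11101110111011101110111011101110
  ~b = 11111111000000001111111100000000
  ((~d | (~e | (~d & a))) & ~b) = 11101110000000001110111000000000
  ~a = 11111111111111110000000000000000
  (((~d | (~e | (~d & a))) & ~b) | ~a) = 11111111111111111110111000000000

(((~d | (~e | (~d & a))) & ~b) | ~a)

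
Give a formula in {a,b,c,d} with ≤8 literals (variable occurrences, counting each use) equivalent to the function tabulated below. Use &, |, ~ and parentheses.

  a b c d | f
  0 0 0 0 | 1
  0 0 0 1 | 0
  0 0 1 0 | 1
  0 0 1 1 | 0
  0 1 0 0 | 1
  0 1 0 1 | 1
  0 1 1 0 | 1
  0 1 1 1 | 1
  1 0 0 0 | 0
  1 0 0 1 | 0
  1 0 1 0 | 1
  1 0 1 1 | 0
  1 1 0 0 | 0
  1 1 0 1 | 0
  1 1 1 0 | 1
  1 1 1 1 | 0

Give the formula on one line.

(((c & ~d) & a) | ((~d | b) & ~a))

  ~d = 1010101010101010
  (c & ~d) = 0010001000100010
  ((c & ~d) & a) = 0000000000100010
  (~d | b) = 1010111110101111
  ~a = 1111111100000000
  ((~d | b) & ~a) = 1010111100000000
  (((c & ~d) & a) | ((~d | b) & ~a)) = 1010111100100010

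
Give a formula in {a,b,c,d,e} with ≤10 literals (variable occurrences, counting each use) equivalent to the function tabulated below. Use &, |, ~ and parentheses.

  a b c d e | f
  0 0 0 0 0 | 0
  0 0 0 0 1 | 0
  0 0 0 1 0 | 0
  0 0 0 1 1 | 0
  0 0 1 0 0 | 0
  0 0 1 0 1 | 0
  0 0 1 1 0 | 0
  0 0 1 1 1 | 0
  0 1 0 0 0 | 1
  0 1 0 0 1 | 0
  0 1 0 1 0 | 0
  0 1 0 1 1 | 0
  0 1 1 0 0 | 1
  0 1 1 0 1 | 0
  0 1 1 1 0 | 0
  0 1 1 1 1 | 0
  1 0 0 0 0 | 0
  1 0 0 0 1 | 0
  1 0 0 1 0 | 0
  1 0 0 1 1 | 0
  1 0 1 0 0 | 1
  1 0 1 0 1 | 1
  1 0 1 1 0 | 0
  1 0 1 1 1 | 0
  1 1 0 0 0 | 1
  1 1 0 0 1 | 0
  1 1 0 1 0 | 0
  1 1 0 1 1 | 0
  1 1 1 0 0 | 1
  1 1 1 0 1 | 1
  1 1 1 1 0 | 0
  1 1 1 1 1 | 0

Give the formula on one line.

(~d & (((d | (a & c)) & (a | (~a & ~b))) | (~e & b)))

  ~d = 11001100110011001100110011001100
  (a & c) = 00000000000000000000111100001111
  (d | (a & c)) = 00110011001100110011111100111111
  ~a = 11111111111111110000000000000000
  ~b = 11111111000000001111111100000000
  (~a & ~b) = 11111111000000000000000000000000
  (a | (~a & ~b)) = 11111111000000001111111111111111
  ((d | (a & c)) & (a | (~a & ~b))) = 00110011000000000011111100111111
  ~e = 10101010101010101010101010101010
  (~e & b) = 00000000101010100000000010101010
  (((d | (a & c)) & (a | (~a & ~b))) | (~e & b)) = 00110011101010100011111110111111
  (~d & (((d | (a & c)) & (a | (~a & ~b))) | (~e & b))) = 00000000100010000000110010001100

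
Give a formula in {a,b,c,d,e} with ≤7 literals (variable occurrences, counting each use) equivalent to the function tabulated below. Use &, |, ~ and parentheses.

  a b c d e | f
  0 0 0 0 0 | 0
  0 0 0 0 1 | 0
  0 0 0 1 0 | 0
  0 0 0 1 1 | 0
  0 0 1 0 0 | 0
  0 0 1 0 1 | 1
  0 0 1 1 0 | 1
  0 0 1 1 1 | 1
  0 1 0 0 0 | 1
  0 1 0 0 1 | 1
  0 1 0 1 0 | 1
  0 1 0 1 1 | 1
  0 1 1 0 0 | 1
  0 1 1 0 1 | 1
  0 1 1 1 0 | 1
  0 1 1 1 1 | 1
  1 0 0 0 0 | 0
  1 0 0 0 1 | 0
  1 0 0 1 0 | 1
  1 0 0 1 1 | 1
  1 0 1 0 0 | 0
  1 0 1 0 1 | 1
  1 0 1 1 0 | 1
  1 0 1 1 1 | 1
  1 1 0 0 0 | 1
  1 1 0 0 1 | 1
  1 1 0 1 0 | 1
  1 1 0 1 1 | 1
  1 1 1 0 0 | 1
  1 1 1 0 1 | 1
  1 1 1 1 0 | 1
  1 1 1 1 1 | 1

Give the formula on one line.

(((c | a) | b) & ((c & e) | (b | d)))

  (c | a) = 00001111000011111111111111111111
  ((c | a) | b) = 00001111111111111111111111111111
  (c & e) = 00000101000001010000010100000101
  (b | d) = 00110011111111110011001111111111
  ((c & e) | (b | d)) = 00110111111111110011011111111111
  (((c | a) | b) & ((c & e) | (b | d))) = 00000111111111110011011111111111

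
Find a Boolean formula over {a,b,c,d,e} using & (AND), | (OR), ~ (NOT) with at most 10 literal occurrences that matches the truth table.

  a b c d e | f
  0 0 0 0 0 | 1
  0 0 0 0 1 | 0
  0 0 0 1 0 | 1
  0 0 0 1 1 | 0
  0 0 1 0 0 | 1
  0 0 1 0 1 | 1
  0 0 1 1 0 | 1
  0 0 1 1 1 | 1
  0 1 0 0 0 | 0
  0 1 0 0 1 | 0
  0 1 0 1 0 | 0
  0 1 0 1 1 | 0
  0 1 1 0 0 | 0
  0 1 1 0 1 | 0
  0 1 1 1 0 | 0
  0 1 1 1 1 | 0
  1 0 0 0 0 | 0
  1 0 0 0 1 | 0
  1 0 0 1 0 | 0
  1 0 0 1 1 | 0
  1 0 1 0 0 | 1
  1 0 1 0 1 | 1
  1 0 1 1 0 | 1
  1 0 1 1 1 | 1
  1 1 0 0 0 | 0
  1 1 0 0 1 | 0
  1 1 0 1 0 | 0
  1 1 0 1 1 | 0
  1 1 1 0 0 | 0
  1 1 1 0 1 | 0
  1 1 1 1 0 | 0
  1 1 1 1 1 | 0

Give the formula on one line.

  ~b = 11111111000000001111111100000000
  ~a = 11111111111111110000000000000000
  (~a | c) = 11111111111111110000111100001111
  (~b & (~a | c)) = 11111111000000000000111100000000
  (a & d) = 00000000000000000011001100110011
  ((a & d) | c) = 00001111000011110011111100111111
  ~e = 10101010101010101010101010101010
  (((a & d) | c) | ~e) = 10101111101011111011111110111111
  ((~b & (~a | c)) & (((a & d) | c) | ~e)) = 10101111000000000000111100000000

((~b & (~a | c)) & (((a & d) | c) | ~e))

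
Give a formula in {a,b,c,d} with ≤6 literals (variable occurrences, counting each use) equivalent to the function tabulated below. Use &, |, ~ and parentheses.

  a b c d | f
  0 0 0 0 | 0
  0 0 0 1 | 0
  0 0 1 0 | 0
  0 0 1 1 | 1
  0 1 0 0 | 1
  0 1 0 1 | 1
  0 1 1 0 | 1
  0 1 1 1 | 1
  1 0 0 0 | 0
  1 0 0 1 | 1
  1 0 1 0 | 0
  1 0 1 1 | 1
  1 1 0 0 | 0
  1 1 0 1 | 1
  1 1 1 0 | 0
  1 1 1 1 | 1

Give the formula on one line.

  (c | a) = 0011001111111111
  (d & (c | a)) = 0001000101010101
  ~a = 1111111100000000
  (~a & b) = 0000111100000000
  ((d & (c | a)) | (~a & b)) = 0001111101010101

((d & (c | a)) | (~a & b))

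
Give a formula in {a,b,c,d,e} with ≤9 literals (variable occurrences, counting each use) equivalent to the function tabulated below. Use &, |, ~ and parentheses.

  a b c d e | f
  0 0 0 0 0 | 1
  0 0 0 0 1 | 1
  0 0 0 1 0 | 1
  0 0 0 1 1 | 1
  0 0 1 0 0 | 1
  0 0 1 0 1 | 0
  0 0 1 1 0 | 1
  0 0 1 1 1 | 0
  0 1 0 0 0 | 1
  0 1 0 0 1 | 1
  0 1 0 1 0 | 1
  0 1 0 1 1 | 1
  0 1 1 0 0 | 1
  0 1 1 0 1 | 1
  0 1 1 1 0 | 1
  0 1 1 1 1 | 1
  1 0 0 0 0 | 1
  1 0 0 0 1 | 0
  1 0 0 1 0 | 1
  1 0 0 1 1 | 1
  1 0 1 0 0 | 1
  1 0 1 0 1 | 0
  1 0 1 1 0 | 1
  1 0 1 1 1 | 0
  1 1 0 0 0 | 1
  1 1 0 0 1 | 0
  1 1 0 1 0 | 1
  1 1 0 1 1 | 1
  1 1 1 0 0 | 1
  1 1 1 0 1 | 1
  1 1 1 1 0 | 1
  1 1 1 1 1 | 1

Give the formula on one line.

  ~e = 10101010101010101010101010101010
  (b | ~e) = 10101010111111111010101011111111
  ~c = 11110000111100001111000011110000
  ((b | ~e) | ~c) = 11111010111111111111101011111111
  ~a = 11111111111111110000000000000000
  (~a | d) = 11111111111111110011001100110011
  (~e | c) = 10101111101011111010111110101111
  ((~a | d) | (~e | c)) = 11111111111111111011111110111111
  (((b | ~e) | ~c) & ((~a | d) | (~e | c))) = 11111010111111111011101010111111

(((b | ~e) | ~c) & ((~a | d) | (~e | c)))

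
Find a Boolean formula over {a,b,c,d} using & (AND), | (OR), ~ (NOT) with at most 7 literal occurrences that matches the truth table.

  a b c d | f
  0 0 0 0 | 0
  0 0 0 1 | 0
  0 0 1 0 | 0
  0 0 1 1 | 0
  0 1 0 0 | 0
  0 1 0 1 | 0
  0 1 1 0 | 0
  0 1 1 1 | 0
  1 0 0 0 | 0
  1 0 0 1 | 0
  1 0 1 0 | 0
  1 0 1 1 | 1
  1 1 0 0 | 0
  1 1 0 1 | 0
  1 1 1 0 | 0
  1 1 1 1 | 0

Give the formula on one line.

  ~b = 1111000011110000
  (d & a) = 0000000001010101
  (~b & (d & a)) = 0000000001010000
  (c & (~b & (d & a))) = 0000000000010000

(c & (~b & (d & a)))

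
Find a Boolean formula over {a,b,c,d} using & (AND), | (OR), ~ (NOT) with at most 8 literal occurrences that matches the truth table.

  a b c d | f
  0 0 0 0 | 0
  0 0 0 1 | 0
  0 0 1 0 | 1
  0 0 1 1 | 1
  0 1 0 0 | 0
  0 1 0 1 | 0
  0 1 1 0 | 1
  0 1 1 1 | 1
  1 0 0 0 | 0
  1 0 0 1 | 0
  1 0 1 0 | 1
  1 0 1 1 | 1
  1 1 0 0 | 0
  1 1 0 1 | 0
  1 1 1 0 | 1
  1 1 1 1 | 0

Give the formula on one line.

(((((c & ~d) & b) | (~a & d)) & c) | (~b & c))

  ~d = 1010101010101010
  (c & ~d) = 0010001000100010
  ((c & ~d) & b) = 0000001000000010
  ~a = 1111111100000000
  (~a & d) = 0101010100000000
  (((c & ~d) & b) | (~a & d)) = 0101011100000010
  ((((c & ~d) & b) | (~a & d)) & c) = 0001001100000010
  ~b = 1111000011110000
  (~b & c) = 0011000000110000
  (((((c & ~d) & b) | (~a & d)) & c) | (~b & c)) = 0011001100110010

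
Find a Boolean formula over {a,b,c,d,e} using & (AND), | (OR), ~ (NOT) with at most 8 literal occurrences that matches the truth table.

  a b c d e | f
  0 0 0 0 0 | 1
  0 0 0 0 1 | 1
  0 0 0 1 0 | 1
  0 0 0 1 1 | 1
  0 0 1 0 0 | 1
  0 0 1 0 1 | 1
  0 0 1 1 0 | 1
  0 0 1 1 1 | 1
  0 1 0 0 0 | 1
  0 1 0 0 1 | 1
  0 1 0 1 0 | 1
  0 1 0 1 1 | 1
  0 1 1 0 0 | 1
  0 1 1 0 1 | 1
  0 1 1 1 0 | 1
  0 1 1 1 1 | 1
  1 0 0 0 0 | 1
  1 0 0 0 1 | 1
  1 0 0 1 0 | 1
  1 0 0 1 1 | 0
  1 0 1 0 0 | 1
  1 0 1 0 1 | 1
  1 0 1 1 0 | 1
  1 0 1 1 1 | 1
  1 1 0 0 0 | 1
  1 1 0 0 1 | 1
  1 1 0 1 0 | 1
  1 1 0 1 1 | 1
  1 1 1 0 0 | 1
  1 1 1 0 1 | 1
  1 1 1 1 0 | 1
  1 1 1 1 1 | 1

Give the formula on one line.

(((~e | b) | ((~d | ~b) & c)) | (~a | (~b & ~d)))

  ~e = 10101010101010101010101010101010
  (~e | b) = 10101010111111111010101011111111
  ~d = 11001100110011001100110011001100
  ~b = 11111111000000001111111100000000
  (~d | ~b) = 11111111110011001111111111001100
  ((~d | ~b) & c) = 00001111000011000000111100001100
  ((~e | b) | ((~d | ~b) & c)) = 10101111111111111010111111111111
  ~a = 11111111111111110000000000000000
  (~b & ~d) = 11001100000000001100110000000000
  (~a | (~b & ~d)) = 11111111111111111100110000000000
  (((~e | b) | ((~d | ~b) & c)) | (~a | (~b & ~d))) = 11111111111111111110111111111111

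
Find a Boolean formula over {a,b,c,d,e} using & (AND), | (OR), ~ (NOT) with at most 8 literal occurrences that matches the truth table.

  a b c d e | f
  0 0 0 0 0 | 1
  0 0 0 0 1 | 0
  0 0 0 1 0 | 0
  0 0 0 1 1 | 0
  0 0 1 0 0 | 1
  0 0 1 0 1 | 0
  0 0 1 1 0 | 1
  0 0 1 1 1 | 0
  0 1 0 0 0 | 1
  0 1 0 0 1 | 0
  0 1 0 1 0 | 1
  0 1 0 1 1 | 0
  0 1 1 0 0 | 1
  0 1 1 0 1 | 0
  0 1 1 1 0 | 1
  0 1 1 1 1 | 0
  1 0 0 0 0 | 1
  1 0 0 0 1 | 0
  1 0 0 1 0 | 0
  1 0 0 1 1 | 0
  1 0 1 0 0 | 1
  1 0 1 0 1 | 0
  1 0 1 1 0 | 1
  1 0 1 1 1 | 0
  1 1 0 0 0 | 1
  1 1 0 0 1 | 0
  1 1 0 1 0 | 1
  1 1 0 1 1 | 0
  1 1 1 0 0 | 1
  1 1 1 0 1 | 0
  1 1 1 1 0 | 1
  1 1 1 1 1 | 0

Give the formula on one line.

(((~d & ~b) | (c | (e | b))) & ~e)

  ~d = 11001100110011001100110011001100
  ~b = 11111111000000001111111100000000
  (~d & ~b) = 11001100000000001100110000000000
  (e | b) = 01010101111111110101010111111111
  (c | (e | b)) = 01011111111111110101111111111111
  ((~d & ~b) | (c | (e | b))) = 11011111111111111101111111111111
  ~e = 10101010101010101010101010101010
  (((~d & ~b) | (c | (e | b))) & ~e) = 10001010101010101000101010101010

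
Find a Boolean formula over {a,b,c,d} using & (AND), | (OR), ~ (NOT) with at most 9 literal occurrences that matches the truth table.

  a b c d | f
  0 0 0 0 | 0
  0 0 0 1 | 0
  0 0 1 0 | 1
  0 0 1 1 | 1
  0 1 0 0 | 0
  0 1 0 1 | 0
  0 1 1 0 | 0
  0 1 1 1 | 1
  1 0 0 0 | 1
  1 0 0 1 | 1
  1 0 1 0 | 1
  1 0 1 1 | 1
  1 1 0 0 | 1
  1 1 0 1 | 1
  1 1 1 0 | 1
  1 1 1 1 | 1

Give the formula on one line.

((d | ((~b & ~a) | a)) & (a | c))

  ~b = 1111000011110000
  ~a = 1111111100000000
  (~b & ~a) = 1111000000000000
  ((~b & ~a) | a) = 1111000011111111
  (d | ((~b & ~a) | a)) = 1111010111111111
  (a | c) = 0011001111111111
  ((d | ((~b & ~a) | a)) & (a | c)) = 0011000111111111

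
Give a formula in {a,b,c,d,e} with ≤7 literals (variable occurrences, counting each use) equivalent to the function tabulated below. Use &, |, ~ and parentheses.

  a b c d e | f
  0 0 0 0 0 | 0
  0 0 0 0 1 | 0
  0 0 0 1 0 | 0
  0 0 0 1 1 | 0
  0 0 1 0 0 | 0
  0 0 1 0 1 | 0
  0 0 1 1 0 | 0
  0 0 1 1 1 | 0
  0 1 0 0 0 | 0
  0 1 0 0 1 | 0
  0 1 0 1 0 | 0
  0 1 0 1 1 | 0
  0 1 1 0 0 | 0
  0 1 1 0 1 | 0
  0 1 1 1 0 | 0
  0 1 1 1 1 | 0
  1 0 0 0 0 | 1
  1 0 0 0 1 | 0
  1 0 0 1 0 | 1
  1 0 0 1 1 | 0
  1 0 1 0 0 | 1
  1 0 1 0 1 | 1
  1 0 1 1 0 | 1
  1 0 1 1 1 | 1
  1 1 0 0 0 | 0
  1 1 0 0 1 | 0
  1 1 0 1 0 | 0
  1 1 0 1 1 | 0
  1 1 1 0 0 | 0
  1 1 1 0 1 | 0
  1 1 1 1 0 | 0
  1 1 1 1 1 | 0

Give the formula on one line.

(((b & e) | (a & (c | ~e))) & ~b)

  (b & e) = 00000000010101010000000001010101
  ~e = 10101010101010101010101010101010
  (c | ~e) = 10101111101011111010111110101111
  (a & (c | ~e)) = 00000000000000001010111110101111
  ((b & e) | (a & (c | ~e))) = 00000000010101011010111111111111
  ~b = 11111111000000001111111100000000
  (((b & e) | (a & (c | ~e))) & ~b) = 00000000000000001010111100000000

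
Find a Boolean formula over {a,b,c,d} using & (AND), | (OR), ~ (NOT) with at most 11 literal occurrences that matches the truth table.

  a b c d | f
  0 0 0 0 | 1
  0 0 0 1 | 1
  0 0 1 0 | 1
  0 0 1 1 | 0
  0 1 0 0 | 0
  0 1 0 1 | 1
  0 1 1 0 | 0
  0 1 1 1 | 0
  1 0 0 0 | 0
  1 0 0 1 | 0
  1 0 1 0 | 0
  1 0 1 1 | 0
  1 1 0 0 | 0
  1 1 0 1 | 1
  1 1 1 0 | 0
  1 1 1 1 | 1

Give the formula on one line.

  ~c = 1100110011001100
  ~d = 1010101010101010
  (~c | ~d) = 1110111011101110
  (b & a) = 0000000000001111
  ((~c | ~d) | (b & a)) = 1110111011101111
  ~b = 1111000011110000
  (~b | d) = 1111010111110101
  ~a = 1111111100000000
  (~a | b) = 1111111100001111
  ((~b | d) & (~a | b)) = 1111010100000101
  (((~c | ~d) | (b & a)) & ((~b | d) & (~a | b))) = 1110010000000101

(((~c | ~d) | (b & a)) & ((~b | d) & (~a | b)))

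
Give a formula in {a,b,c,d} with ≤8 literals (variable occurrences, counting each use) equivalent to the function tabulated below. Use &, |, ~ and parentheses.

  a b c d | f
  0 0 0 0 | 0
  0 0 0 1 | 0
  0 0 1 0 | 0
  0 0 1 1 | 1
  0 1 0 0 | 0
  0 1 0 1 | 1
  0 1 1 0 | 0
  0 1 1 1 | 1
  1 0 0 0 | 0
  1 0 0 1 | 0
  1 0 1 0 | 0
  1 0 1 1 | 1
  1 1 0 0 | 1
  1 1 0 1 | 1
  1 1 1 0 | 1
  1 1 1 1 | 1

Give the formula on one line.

  (c | b) = 0011111100111111
  ((c | b) & d) = 0001010100010101
  (((c | b) & d) | b) = 0001111100011111
  (a | d) = 0101010111111111
  ((((c | b) & d) | b) & (a | d)) = 0001010100011111

((((c | b) & d) | b) & (a | d))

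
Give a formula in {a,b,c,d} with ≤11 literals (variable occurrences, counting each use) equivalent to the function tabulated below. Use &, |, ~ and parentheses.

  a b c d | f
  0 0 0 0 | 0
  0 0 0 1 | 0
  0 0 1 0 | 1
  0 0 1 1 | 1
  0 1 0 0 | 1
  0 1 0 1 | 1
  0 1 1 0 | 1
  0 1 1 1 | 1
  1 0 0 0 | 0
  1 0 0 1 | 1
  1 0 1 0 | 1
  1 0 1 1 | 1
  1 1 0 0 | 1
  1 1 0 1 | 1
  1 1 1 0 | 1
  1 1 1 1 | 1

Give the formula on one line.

  ~c = 1100110011001100
  ~d = 1010101010101010
  (~c | ~d) = 1110111011101110
  ((~c | ~d) & b) = 0000111000001110
  (c | ((~c | ~d) & b)) = 0011111100111111
  (b | a) = 0000111111111111
  (d & ~c) = 0100010001000100
  ((b | a) & (d & ~c)) = 0000010001000100
  ((c | ((~c | ~d) & b)) | ((b | a) & (d & ~c))) = 0011111101111111

((c | ((~c | ~d) & b)) | ((b | a) & (d & ~c)))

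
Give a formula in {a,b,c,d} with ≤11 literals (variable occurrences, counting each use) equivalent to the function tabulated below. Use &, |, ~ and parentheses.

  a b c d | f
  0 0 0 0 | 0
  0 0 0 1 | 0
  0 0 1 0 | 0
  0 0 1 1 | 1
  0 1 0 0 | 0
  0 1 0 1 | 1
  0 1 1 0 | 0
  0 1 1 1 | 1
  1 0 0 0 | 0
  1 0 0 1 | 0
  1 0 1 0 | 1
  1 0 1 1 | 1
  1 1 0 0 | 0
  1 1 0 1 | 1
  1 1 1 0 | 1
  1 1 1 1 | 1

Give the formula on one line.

  (b & a) = 0000000000001111
  ((b & a) | d) = 0101010101011111
  (c & a) = 0000000000110011
  (((b & a) | d) | (c & a)) = 0101010101111111
  (a | (((b & a) | d) | (c & a))) = 0101010111111111
  (d & b) = 0000010100000101
  ((d & b) | c) = 0011011100110111
  ((a | (((b & a) | d) | (c & a))) & ((d & b) | c)) = 0001010100110111

((a | (((b & a) | d) | (c & a))) & ((d & b) | c))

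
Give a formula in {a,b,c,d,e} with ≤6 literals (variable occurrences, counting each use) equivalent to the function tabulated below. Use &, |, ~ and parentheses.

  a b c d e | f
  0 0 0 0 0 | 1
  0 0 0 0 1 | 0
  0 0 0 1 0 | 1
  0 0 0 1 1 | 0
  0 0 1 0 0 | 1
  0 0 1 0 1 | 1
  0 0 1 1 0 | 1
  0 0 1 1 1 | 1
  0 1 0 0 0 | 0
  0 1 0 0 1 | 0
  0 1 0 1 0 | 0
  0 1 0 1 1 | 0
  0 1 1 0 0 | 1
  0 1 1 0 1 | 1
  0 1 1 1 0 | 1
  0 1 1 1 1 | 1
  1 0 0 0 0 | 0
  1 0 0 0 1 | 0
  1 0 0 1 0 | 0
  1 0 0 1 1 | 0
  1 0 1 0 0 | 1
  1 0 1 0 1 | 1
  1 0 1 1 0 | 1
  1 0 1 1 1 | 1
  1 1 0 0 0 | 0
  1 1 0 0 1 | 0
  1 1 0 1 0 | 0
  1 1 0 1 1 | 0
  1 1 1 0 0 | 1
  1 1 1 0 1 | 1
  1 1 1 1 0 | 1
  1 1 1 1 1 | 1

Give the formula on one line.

(c | (((~e & (~c | ~b)) & ~a) & ~b))

  ~e = 10101010101010101010101010101010
  ~c = 11110000111100001111000011110000
  ~b = 11111111000000001111111100000000
  (~c | ~b) = 11111111111100001111111111110000
  (~e & (~c | ~b)) = 10101010101000001010101010100000
  ~a = 11111111111111110000000000000000
  ((~e & (~c | ~b)) & ~a) = 10101010101000000000000000000000
  (((~e & (~c | ~b)) & ~a) & ~b) = 10101010000000000000000000000000
  (c | (((~e & (~c | ~b)) & ~a) & ~b)) = 10101111000011110000111100001111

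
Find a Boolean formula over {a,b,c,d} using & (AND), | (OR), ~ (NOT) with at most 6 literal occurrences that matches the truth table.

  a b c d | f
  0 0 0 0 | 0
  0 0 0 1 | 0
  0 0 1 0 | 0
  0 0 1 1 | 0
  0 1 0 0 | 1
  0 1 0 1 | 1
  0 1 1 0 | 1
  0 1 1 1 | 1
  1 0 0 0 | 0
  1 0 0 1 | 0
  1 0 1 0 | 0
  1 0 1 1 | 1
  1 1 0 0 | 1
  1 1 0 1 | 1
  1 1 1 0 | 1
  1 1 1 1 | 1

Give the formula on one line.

((d & (c & a)) | b)

  (c & a) = 0000000000110011
  (d & (c & a)) = 0000000000010001
  ((d & (c & a)) | b) = 0000111100011111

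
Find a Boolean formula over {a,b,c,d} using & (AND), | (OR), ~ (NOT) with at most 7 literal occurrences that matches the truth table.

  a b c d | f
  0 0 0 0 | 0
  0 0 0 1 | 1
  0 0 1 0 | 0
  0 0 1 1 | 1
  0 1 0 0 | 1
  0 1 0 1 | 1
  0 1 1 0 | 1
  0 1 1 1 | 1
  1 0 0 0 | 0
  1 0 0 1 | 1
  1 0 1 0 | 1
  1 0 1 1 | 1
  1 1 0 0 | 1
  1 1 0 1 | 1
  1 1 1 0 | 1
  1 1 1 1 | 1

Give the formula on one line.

((d | b) | ((a | d) & c))

  (d | b) = 0101111101011111
  (a | d) = 0101010111111111
  ((a | d) & c) = 0001000100110011
  ((d | b) | ((a | d) & c)) = 0101111101111111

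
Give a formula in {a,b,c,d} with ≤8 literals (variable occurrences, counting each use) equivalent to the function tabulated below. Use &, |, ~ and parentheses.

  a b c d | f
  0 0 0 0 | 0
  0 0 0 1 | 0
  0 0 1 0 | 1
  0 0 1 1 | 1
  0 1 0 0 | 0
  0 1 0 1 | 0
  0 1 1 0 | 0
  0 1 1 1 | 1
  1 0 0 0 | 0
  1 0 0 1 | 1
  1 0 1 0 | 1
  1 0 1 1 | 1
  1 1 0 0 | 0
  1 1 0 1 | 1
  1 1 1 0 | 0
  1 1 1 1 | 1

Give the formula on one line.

((d | (c & ~b)) & (c | a))

  ~b = 1111000011110000
  (c & ~b) = 0011000000110000
  (d | (c & ~b)) = 0111010101110101
  (c | a) = 0011001111111111
  ((d | (c & ~b)) & (c | a)) = 0011000101110101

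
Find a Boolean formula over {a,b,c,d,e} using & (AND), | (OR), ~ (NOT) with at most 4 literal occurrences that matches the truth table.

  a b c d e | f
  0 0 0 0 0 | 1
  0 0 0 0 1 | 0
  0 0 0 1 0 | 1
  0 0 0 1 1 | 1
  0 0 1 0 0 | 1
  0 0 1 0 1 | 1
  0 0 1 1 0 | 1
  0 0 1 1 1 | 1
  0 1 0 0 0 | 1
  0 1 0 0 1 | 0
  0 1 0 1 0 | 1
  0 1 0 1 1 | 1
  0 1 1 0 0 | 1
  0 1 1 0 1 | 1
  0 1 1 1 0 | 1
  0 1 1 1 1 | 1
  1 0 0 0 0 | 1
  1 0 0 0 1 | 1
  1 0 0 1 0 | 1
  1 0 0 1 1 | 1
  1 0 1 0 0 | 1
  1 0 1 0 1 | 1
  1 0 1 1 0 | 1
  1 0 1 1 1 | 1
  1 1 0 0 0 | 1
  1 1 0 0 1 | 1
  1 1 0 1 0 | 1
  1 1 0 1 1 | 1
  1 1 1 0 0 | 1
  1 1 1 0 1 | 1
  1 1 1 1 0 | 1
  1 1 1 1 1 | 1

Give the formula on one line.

  ~e = 10101010101010101010101010101010
  (~e | c) = 10101111101011111010111110101111
  (a | d) = 00110011001100111111111111111111
  ((~e | c) | (a | d)) = 10111111101111111111111111111111

((~e | c) | (a | d))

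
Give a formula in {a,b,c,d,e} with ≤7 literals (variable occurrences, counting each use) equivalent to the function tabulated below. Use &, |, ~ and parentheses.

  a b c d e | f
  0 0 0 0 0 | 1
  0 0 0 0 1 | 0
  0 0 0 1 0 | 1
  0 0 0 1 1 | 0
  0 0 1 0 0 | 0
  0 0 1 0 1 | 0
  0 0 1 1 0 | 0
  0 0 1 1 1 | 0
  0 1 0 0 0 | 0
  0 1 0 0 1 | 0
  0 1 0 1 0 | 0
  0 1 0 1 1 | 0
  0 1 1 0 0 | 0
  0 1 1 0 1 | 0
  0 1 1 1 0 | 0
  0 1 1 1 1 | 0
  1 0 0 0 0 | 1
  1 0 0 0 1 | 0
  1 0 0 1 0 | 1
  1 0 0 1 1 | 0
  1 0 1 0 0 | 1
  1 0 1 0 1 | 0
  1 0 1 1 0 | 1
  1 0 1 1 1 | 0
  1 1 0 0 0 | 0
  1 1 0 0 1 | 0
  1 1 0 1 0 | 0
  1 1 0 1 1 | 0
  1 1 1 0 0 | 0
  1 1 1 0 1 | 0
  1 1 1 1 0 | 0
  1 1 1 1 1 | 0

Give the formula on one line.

  ~c = 11110000111100001111000011110000
  (a | ~c) = 11110000111100001111111111111111
  ~b = 11111111000000001111111100000000
  ~e = 10101010101010101010101010101010
  (~b & ~e) = 10101010000000001010101000000000
  ((a | ~c) & (~b & ~e)) = 10100000000000001010101000000000

((a | ~c) & (~b & ~e))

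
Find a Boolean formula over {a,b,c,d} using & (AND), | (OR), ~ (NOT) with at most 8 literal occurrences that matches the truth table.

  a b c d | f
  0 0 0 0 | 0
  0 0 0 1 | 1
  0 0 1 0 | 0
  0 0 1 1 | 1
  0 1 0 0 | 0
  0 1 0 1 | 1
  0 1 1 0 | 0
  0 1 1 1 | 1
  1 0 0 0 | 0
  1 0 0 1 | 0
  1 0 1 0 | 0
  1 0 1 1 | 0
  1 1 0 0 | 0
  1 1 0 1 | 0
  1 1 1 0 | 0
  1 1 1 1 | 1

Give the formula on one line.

  (b & d) = 0000010100000101
  (c & (b & d)) = 0000000100000001
  ~a = 1111111100000000
  ((c & (b & d)) | ~a) = 1111111100000001
  (d & ((c & (b & d)) | ~a)) = 0101010100000001

(d & ((c & (b & d)) | ~a))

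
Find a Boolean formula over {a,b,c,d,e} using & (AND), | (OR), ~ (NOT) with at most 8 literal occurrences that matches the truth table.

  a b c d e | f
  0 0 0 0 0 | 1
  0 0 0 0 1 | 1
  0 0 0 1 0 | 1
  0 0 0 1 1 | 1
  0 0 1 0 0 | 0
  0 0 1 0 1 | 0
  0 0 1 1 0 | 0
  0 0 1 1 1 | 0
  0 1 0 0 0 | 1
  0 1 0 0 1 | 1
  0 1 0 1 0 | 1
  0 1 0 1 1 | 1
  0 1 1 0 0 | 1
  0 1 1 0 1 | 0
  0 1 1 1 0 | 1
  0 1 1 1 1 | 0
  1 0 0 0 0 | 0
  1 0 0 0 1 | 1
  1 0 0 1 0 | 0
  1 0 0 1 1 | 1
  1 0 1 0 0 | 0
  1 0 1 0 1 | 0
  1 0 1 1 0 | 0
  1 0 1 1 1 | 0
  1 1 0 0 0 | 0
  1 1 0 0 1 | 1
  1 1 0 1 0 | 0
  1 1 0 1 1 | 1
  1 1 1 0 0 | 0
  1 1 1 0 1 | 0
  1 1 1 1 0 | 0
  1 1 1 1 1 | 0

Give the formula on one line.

  ~c = 11110000111100001111000011110000
  (~c & e) = 01010000010100000101000001010000
  ~e = 10101010101010101010101010101010
  ~a = 11111111111111110000000000000000
  (~e & ~a) = 10101010101010100000000000000000
  ((~c & e) | (~e & ~a)) = 11111010111110100101000001010000
  (e & d) = 00010001000100010001000100010001
  ((e & d) | ~c) = 11110001111100011111000111110001
  (b | ((e & d) | ~c)) = 11110001111111111111000111111111
  (((~c & e) | (~e & ~a)) & (b | ((e & d) | ~c))) = 11110000111110100101000001010000

(((~c & e) | (~e & ~a)) & (b | ((e & d) | ~c)))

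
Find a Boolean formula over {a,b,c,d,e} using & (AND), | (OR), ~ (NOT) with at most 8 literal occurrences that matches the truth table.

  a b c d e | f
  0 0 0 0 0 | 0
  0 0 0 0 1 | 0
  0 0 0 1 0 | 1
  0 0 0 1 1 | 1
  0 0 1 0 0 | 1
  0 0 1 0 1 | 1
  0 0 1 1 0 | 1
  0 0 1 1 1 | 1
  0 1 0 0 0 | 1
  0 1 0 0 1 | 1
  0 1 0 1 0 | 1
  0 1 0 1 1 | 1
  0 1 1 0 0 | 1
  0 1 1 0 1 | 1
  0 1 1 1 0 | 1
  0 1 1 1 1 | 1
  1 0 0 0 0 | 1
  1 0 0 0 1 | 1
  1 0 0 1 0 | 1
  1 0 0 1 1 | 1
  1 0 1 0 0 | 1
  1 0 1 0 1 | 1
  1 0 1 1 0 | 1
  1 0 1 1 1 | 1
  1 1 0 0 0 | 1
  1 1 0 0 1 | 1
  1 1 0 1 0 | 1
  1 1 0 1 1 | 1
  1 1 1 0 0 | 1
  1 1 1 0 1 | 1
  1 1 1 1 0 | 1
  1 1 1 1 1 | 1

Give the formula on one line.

  ~c = 11110000111100001111000011110000
  (~c & b) = 00000000111100000000000011110000
  ((~c & b) | a) = 00000000111100001111111111111111
  (d | c) = 00111111001111110011111100111111
  (((~c & b) | a) | (d | c)) = 00111111111111111111111111111111

(((~c & b) | a) | (d | c))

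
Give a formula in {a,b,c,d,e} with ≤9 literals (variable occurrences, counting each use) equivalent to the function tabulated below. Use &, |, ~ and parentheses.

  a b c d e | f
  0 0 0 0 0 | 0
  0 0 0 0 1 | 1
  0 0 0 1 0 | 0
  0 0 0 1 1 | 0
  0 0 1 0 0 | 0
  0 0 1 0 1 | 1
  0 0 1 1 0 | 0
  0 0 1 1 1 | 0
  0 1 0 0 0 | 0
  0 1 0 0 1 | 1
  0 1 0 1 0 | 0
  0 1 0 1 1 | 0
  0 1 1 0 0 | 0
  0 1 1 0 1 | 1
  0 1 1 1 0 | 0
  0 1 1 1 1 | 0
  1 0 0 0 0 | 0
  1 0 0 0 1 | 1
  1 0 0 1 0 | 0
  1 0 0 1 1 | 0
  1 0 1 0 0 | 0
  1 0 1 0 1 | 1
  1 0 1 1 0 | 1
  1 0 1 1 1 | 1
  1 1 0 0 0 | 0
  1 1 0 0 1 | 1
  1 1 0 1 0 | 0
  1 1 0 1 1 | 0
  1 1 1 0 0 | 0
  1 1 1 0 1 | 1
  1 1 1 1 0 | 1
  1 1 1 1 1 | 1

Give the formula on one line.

  ~d = 11001100110011001100110011001100
  (e & ~d) = 01000100010001000100010001000100
  ~c = 11110000111100001111000011110000
  (~c & b) = 00000000111100000000000011110000
  ((~c & b) | a) = 00000000111100001111111111111111
  (c & d) = 00000011000000110000001100000011
  (((~c & b) | a) & (c & d)) = 00000000000000000000001100000011
  ((e & ~d) | (((~c & b) | a) & (c & d))) = 01000100010001000100011101000111

((e & ~d) | (((~c & b) | a) & (c & d)))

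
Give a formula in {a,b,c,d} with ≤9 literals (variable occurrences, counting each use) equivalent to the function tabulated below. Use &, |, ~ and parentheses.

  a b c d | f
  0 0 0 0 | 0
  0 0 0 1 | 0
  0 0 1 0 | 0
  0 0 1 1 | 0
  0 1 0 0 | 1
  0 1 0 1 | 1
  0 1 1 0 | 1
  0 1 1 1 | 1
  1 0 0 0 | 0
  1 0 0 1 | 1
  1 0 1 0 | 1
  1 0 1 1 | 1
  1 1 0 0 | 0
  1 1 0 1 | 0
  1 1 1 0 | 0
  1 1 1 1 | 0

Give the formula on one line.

  ~a = 1111111100000000
  (b & ~a) = 0000111100000000
  ~b = 1111000011110000
  (~b & a) = 0000000011110000
  (c & ~b) = 0011000000110000
  (d | (c & ~b)) = 0111010101110101
  ((~b & a) & (d | (c & ~b))) = 0000000001110000
  ((b & ~a) | ((~b & a) & (d | (c & ~b)))) = 0000111101110000

((b & ~a) | ((~b & a) & (d | (c & ~b))))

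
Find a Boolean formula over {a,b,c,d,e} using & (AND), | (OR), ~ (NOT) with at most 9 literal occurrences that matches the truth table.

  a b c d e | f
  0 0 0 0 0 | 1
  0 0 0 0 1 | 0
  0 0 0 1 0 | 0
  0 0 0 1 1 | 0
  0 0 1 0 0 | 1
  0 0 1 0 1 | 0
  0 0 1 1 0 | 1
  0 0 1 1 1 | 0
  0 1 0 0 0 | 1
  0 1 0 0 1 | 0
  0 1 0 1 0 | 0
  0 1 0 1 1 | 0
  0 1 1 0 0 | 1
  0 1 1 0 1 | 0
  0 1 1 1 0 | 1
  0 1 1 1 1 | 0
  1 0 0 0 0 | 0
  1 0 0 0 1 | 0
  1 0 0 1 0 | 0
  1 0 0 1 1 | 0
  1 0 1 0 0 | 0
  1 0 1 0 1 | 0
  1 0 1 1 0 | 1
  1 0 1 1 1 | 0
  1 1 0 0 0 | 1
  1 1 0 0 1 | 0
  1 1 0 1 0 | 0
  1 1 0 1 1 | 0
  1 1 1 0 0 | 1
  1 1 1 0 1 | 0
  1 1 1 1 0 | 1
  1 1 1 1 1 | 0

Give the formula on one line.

  (b | e) = 01010101111111110101010111111111
  ~a = 11111111111111110000000000000000
  (~a | d) = 11111111111111110011001100110011
  ((b | e) | (~a | d)) = 11111111111111110111011111111111
  ~e = 10101010101010101010101010101010
  (((b | e) | (~a | d)) & ~e) = 10101010101010100010001010101010
  ~d = 11001100110011001100110011001100
  (~e & c) = 00001010000010100000101000001010
  (~d | (~e & c)) = 11001110110011101100111011001110
  ((((b | e) | (~a | d)) & ~e) & (~d | (~e & c))) = 10001010100010100000001010001010

((((b | e) | (~a | d)) & ~e) & (~d | (~e & c)))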